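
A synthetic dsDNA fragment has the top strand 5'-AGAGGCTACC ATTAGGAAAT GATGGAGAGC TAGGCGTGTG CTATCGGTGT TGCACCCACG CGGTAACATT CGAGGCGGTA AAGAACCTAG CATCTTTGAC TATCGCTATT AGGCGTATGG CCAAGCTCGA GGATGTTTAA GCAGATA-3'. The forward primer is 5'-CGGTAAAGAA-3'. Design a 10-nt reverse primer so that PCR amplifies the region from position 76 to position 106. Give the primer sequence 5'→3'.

5'-GCGATAGTCA-3'

The product's 3' end on the top strand is position 106.
The reverse primer anneals to the top strand over positions 97–106, i.e. to TGACTATCGC.
Its sequence written 5'→3' is the reverse complement: GCGATAGTCA.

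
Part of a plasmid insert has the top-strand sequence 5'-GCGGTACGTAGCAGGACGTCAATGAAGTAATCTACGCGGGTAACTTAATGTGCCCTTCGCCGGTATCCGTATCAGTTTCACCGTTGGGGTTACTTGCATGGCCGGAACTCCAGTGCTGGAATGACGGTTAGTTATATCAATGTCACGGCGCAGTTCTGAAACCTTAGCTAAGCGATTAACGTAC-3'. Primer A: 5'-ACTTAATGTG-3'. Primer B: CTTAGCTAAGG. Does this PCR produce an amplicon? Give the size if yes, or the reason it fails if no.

Primer A (ACTTAATGTG) matches the top strand at positions 43–52; it acts as a forward primer.
Primer B's reverse complement is CCTTAGCTAAG, matching the top strand at positions 162–172; it acts as a reverse primer.
The 3' ends face each other across positions 43–172, giving a 130 bp product.

Yes — a 130 bp product.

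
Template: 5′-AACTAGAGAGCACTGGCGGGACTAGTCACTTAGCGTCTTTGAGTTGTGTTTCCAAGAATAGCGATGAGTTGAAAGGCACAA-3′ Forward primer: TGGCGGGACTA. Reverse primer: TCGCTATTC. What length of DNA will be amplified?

Scanning the template, TGGCGGGACTA occurs at positions 14–24; this primer anneals to the bottom strand there with its 3' end pointing downstream.
Reverse complement of the reverse primer: GAATAGCGA. This occurs on the top strand at positions 56–64.
Product length = (reverse-primer end) − (forward-primer start) + 1 = 64 − 14 + 1 = 51 bp.

51 bp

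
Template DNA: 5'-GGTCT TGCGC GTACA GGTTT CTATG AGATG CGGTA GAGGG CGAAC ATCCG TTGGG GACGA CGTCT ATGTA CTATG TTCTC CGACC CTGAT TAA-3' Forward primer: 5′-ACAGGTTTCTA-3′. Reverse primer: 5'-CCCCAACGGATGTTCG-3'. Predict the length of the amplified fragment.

Forward primer ACAGGTTTCTA is found on the top strand at positions 13–23.
The reverse primer's reverse complement is CGAACATCCGTTGGGG, which matches the template at positions 41–56.
The product runs from position 13 to position 56, so its length is 56 − 13 + 1 = 44 bp.

44 bp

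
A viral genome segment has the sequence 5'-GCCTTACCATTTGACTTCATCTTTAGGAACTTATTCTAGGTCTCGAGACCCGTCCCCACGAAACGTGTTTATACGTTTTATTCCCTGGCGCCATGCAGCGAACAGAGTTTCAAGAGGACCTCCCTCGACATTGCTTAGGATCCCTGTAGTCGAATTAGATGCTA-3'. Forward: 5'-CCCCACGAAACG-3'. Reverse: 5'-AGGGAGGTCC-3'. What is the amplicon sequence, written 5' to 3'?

5'-CCCCACGAAACGTGTTTATACGTTTTATTCCCTGGCGCCATGCAGCGAACAGAGTTTCAAGAGGACCTCCCT-3'

Scanning the template, CCCCACGAAACG occurs at positions 54–65; this primer anneals to the bottom strand there with its 3' end pointing downstream.
Reverse complement of the reverse primer: GGACCTCCCT. This occurs on the top strand at positions 116–125.
The product is the template from position 54 through 125 (72 bp).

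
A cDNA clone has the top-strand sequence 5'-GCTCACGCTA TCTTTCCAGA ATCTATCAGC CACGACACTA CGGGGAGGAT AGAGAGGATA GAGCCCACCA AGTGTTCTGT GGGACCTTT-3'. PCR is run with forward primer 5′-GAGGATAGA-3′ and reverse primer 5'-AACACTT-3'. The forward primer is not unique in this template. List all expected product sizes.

32 bp, 23 bp

The forward primer GAGGATAGA matches the top strand at positions 45–53, 54–62.
The reverse primer's reverse complement is AAGTGTT, matching at positions 70–76.
Each forward site pairs with the reverse site to give a product ending at position 76: sizes 32, 23 bp.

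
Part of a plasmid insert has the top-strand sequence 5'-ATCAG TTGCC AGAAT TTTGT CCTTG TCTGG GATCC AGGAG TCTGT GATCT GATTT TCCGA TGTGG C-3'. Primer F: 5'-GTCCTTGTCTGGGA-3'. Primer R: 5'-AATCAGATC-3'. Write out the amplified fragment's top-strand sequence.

5'-GTCCTTGTCTGGGATCCAGGAGTCTGTGATCTGATT-3'

The forward primer matches the template at positions 19–32.
Reverse complement of the reverse primer: GATCTGATT. This occurs on the top strand at positions 46–54.
The product is the template from position 19 through 54 (36 bp).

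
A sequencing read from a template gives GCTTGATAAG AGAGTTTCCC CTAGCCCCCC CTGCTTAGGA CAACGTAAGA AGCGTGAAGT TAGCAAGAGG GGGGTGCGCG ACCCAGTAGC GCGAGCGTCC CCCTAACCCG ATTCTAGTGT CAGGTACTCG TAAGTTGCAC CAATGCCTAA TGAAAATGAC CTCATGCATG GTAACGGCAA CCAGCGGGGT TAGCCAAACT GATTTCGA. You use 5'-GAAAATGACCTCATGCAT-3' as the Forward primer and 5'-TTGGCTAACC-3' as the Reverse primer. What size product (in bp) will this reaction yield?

46 bp

Forward primer GAAAATGACCTCATGCAT is found on the top strand at positions 152–169.
Reverse complement of the reverse primer: GGTTAGCCAA. This occurs on the top strand at positions 188–197.
The product runs from position 152 to position 197, so its length is 197 − 152 + 1 = 46 bp.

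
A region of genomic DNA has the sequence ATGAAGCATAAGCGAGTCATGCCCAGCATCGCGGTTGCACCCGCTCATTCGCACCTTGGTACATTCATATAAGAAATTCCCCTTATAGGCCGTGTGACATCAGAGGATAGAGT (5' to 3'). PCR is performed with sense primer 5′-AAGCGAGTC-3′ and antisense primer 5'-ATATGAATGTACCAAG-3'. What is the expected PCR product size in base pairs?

61 bp

The forward primer matches the template at positions 10–18.
Taking the reverse complement of ATATGAATGTACCAAG gives CTTGGTACATTCATAT, found at positions 55–70 on the template; the primer anneals here to the top strand with its 3' end pointing upstream.
Product length = (reverse-primer end) − (forward-primer start) + 1 = 70 − 10 + 1 = 61 bp.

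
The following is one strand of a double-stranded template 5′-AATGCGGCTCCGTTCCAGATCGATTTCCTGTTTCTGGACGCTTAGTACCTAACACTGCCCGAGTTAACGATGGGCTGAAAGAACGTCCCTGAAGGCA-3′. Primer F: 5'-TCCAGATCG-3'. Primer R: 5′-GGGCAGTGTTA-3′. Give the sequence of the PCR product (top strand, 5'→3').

5'-TCCAGATCGATTTCCTGTTTCTGGACGCTTAGTACCTAACACTGCCC-3'

Scanning the template, TCCAGATCG occurs at positions 14–22; this primer anneals to the bottom strand there with its 3' end pointing downstream.
Reverse complement of the reverse primer: TAACACTGCCC. This occurs on the top strand at positions 50–60.
The product is the template from position 14 through 60 (47 bp).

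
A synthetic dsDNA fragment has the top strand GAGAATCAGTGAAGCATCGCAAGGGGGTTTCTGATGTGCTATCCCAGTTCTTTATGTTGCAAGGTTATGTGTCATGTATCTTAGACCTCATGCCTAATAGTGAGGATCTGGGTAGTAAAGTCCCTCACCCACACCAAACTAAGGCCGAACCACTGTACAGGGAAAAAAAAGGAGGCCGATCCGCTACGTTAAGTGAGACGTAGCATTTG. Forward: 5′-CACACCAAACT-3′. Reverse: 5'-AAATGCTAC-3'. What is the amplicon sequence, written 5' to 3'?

5'-CACACCAAACTAAGGCCGAACCACTGTACAGGGAAAAAAAAGGAGGCCGATCCGCTACGTTAAGTGAGACGTAGCATTT-3'

Scanning the template, CACACCAAACT occurs at positions 130–140; this primer anneals to the bottom strand there with its 3' end pointing downstream.
Reverse complement of the reverse primer: GTAGCATTT. This occurs on the top strand at positions 200–208.
The product is the template from position 130 through 208 (79 bp).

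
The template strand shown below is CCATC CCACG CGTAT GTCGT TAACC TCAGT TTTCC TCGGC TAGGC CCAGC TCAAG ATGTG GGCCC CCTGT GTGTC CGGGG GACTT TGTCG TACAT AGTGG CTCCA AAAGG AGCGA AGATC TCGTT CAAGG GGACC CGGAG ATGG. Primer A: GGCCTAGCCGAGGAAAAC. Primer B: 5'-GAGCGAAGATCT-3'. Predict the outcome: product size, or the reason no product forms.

Primer A (GGCCTAGCCGAGGAAAAC) has reverse complement GTTTTCCTCGGCTAGGCC, which matches the top strand at positions 29–46; primer A anneals to the top strand there with its 3' end pointing upstream toward position 29.
Primer B (GAGCGAAGATCT) matches the top strand directly at positions 110–121; it anneals to the bottom strand with its 3' end pointing downstream toward position 121.
The 3' ends diverge (primer A extends toward position 1, primer B toward position 144), so the primers never converge on a shared product.

No product — the primers' 3' ends point away from each other.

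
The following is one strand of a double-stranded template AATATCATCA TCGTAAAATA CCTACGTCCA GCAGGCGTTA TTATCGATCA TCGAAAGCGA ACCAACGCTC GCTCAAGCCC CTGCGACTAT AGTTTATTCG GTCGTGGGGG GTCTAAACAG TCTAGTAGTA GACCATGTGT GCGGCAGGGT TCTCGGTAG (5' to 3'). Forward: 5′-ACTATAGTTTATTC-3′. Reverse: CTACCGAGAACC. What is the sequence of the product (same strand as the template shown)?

5'-ACTATAGTTTATTCGGTCGTGGGGGGTCTAAACAGTCTAGTAGTAGACCATGTGTGCGGCAGGGTTCTCGGTAG-3'

Scanning the template, ACTATAGTTTATTC occurs at positions 86–99; this primer anneals to the bottom strand there with its 3' end pointing downstream.
The reverse primer's reverse complement is GGTTCTCGGTAG, which matches the template at positions 148–159.
The product is the template from position 86 through 159 (74 bp).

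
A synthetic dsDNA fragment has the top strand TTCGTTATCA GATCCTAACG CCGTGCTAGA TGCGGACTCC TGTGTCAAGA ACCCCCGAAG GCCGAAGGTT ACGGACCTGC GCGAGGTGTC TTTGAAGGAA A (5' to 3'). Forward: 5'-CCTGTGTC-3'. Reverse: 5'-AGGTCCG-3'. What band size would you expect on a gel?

Forward primer CCTGTGTC is found on the top strand at positions 39–46.
The reverse primer's reverse complement is CGGACCT, which matches the template at positions 72–78.
Amplicon spans positions 39–78: 40 bp.

40 bp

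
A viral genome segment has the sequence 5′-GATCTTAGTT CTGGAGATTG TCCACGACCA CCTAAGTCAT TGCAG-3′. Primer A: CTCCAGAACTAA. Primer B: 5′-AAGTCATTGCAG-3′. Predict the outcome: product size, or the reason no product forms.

Primer A (CTCCAGAACTAA) has reverse complement TTAGTTCTGGAG, which matches the top strand at positions 5–16; primer A anneals to the top strand there with its 3' end pointing upstream toward position 5.
Primer B (AAGTCATTGCAG) matches the top strand directly at positions 34–45; it anneals to the bottom strand with its 3' end pointing downstream toward position 45.
The 3' ends diverge (primer A extends toward position 1, primer B toward position 45), so the primers never converge on a shared product.

No product — the primers' 3' ends point away from each other.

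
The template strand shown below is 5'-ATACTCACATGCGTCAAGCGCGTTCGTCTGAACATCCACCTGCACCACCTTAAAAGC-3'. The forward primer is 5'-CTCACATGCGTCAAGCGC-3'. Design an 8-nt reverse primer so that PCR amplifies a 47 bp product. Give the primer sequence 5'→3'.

The forward primer binds at positions 4–21, so a 47 bp product ends at position 4 + 47 − 1 = 50.
The reverse primer anneals to the top strand over positions 43–50, i.e. to CACCACCT.
Its sequence written 5'→3' is the reverse complement: AGGTGGTG.

5'-AGGTGGTG-3'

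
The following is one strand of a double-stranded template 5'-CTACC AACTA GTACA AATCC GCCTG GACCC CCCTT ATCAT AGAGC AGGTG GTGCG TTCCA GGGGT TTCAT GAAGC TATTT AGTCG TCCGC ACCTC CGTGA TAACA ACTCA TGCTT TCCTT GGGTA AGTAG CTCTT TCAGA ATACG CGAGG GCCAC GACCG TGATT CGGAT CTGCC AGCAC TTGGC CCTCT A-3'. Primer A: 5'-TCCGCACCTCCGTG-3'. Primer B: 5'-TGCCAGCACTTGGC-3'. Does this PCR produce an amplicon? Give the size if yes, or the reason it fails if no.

Primer A (TCCGCACCTCCGTG) matches the top strand at positions 86–99 (3' end points downstream).
Primer B (TGCCAGCACTTGGC) also matches the top strand directly, at positions 172–185 — its reverse complement GCCAAGTGCTGGCA is not present.
Both primers anneal to the bottom strand with 3' ends pointing the same way, so neither can prime synthesis back toward the other.

No product — both primers anneal to the same strand and extend in the same direction.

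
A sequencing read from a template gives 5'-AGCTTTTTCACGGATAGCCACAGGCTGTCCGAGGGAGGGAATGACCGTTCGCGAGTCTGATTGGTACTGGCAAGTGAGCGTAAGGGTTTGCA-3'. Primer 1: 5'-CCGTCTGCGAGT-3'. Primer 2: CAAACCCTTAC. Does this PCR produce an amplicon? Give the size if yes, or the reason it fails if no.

Primer 1 (CCGTCTGCGAGT) does not match the top strand, and its reverse complement ACTCGCAGACGG does not match either.
With no annealing site for primer 1, no amplification occurs.

No product — primer 1 has no binding site in the template.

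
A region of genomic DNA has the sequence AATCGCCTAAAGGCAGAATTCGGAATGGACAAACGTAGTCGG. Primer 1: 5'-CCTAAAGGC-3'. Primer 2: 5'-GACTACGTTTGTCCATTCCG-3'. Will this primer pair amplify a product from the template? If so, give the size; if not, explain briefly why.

Yes — a 35 bp product.

Primer 1 (CCTAAAGGC) matches the top strand at positions 6–14; it acts as a forward primer.
Primer 2's reverse complement is CGGAATGGACAAACGTAGTC, matching the top strand at positions 21–40; it acts as a reverse primer.
The 3' ends face each other across positions 6–40, giving a 35 bp product.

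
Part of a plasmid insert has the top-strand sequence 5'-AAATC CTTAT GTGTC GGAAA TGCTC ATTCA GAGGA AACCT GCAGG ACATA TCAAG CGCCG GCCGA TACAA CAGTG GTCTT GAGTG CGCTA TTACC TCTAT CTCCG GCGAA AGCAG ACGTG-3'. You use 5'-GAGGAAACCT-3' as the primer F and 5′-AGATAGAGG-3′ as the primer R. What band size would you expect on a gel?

Scanning the template, GAGGAAACCT occurs at positions 31–40; this primer anneals to the bottom strand there with its 3' end pointing downstream.
Reverse complement of the reverse primer: CCTCTATCT. This occurs on the top strand at positions 94–102.
Product length = (reverse-primer end) − (forward-primer start) + 1 = 102 − 31 + 1 = 72 bp.

72 bp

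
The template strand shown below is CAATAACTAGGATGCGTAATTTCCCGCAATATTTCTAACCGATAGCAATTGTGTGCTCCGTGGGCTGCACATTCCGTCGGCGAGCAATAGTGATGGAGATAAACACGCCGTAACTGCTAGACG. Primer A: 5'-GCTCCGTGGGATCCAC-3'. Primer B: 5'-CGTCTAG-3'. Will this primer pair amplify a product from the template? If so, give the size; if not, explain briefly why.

Primer A (GCTCCGTGGGATCCAC) does not match the top strand, and its reverse complement GTGGATCCCACGGAGC does not match either.
With no annealing site for primer A, no amplification occurs.

No product — primer A has no binding site in the template.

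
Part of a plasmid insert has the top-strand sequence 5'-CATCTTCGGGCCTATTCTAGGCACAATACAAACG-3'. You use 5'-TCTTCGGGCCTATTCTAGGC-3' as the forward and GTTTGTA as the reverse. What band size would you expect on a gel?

31 bp

Forward primer TCTTCGGGCCTATTCTAGGC is found on the top strand at positions 3–22.
The reverse primer's reverse complement is TACAAAC, which matches the template at positions 27–33.
Amplicon spans positions 3–33: 31 bp.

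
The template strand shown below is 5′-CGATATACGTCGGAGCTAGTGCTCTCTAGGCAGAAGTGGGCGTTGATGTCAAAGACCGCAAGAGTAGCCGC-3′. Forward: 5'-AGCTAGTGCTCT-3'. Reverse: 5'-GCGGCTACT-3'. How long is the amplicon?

58 bp

The forward primer matches the template at positions 14–25.
The reverse primer's reverse complement is AGTAGCCGC, which matches the template at positions 63–71.
The product runs from position 14 to position 71, so its length is 71 − 14 + 1 = 58 bp.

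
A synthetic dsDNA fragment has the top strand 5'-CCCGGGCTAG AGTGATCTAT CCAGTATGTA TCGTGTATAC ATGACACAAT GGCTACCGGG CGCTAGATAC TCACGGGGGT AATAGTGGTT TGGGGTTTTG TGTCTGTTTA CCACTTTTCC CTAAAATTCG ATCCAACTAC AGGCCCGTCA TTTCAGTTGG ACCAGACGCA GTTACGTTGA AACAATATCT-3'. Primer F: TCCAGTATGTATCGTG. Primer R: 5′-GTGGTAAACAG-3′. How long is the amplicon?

Forward primer TCCAGTATGTATCGTG is found on the top strand at positions 20–35.
The reverse primer's reverse complement is CTGTTTACCAC, which matches the template at positions 104–114.
Product length = (reverse-primer end) − (forward-primer start) + 1 = 114 − 20 + 1 = 95 bp.

95 bp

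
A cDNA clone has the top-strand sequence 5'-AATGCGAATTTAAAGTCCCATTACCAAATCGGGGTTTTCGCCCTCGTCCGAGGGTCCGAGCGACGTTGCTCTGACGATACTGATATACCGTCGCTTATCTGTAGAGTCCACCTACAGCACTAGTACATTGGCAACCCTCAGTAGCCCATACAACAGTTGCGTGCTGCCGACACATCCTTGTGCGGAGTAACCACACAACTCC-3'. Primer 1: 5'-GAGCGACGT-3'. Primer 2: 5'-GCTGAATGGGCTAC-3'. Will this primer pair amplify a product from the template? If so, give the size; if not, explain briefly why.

No product — primer 2 has no binding site in the template.

Primer 2 (GCTGAATGGGCTAC) does not match the top strand, and its reverse complement GTAGCCCATTCAGC does not match either.
With no annealing site for primer 2, no amplification occurs.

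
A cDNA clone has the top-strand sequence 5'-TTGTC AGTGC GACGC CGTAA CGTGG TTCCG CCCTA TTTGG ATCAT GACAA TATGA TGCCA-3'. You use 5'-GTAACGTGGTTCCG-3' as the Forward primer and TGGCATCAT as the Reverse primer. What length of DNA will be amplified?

Scanning the template, GTAACGTGGTTCCG occurs at positions 17–30; this primer anneals to the bottom strand there with its 3' end pointing downstream.
Reverse complement of the reverse primer: ATGATGCCA. This occurs on the top strand at positions 52–60.
Amplicon spans positions 17–60: 44 bp.

44 bp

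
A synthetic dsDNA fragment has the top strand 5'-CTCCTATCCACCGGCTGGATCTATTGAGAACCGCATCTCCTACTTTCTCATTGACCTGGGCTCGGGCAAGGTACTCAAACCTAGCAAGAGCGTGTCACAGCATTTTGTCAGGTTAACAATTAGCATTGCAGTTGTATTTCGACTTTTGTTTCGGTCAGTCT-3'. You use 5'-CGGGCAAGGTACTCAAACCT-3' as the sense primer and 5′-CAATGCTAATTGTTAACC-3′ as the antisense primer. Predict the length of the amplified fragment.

66 bp

The forward primer matches the template at positions 63–82.
The reverse primer's reverse complement is GGTTAACAATTAGCATTG, which matches the template at positions 111–128.
The product runs from position 63 to position 128, so its length is 128 − 63 + 1 = 66 bp.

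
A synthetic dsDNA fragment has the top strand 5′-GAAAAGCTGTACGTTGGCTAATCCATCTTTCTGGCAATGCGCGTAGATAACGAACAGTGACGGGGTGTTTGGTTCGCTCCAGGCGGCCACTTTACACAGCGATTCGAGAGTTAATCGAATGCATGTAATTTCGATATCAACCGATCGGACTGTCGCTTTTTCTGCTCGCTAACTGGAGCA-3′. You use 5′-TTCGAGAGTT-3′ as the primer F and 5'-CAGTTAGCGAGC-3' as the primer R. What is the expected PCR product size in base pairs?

73 bp

Forward primer TTCGAGAGTT is found on the top strand at positions 103–112.
Taking the reverse complement of CAGTTAGCGAGC gives GCTCGCTAACTG, found at positions 164–175 on the template; the primer anneals here to the top strand with its 3' end pointing upstream.
The product runs from position 103 to position 175, so its length is 175 − 103 + 1 = 73 bp.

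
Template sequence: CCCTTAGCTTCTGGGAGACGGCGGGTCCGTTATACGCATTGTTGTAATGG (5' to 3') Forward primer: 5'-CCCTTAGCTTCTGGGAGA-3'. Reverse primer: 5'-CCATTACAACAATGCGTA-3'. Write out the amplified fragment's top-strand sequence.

5'-CCCTTAGCTTCTGGGAGACGGCGGGTCCGTTATACGCATTGTTGTAATGG-3'

Scanning the template, CCCTTAGCTTCTGGGAGA occurs at positions 1–18; this primer anneals to the bottom strand there with its 3' end pointing downstream.
The reverse primer's reverse complement is TACGCATTGTTGTAATGG, which matches the template at positions 33–50.
The product is the template from position 1 through 50 (50 bp).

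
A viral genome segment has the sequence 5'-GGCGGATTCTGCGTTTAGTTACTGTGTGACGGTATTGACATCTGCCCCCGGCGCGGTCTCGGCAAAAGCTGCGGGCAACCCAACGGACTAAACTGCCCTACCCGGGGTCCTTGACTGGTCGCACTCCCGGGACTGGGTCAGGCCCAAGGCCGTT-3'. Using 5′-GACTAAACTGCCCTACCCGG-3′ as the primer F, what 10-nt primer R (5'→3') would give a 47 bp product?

The forward primer binds at positions 86–105, so a 47 bp product ends at position 86 + 47 − 1 = 132.
The reverse primer anneals to the top strand over positions 123–132, i.e. to ACTCCCGGGA.
Its sequence written 5'→3' is the reverse complement: TCCCGGGAGT.

5'-TCCCGGGAGT-3'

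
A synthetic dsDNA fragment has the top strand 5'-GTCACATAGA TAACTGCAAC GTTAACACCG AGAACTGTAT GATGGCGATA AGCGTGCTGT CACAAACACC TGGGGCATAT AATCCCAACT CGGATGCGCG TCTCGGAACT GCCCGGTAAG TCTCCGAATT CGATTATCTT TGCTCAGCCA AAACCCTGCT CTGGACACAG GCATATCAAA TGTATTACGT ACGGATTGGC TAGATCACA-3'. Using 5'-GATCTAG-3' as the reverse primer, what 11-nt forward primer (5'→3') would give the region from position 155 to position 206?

5'-CCTGCTCTGGA-3'

The reverse primer's reverse complement CTAGATC matches the template at positions 200–206; the product starts at position 155.
The forward primer is identical to the top strand over positions 155–165: CCTGCTCTGGA.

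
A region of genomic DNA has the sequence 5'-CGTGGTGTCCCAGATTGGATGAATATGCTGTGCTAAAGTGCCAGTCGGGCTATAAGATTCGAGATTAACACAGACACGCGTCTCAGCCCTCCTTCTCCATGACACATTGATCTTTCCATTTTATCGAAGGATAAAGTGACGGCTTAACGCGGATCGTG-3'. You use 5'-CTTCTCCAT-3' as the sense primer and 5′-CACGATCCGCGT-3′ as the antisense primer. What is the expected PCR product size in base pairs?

67 bp

The forward primer matches the template at positions 92–100.
Taking the reverse complement of CACGATCCGCGT gives ACGCGGATCGTG, found at positions 147–158 on the template; the primer anneals here to the top strand with its 3' end pointing upstream.
Amplicon spans positions 92–158: 67 bp.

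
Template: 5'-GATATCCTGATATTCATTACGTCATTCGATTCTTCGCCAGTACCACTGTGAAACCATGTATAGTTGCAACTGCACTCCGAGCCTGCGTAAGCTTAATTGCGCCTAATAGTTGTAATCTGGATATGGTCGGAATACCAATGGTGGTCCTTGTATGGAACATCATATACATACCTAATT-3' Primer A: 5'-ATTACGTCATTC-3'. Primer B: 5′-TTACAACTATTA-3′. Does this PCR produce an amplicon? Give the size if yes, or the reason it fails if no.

Yes — a 100 bp product.

Primer A (ATTACGTCATTC) matches the top strand at positions 16–27; it acts as a forward primer.
Primer B's reverse complement is TAATAGTTGTAA, matching the top strand at positions 104–115; it acts as a reverse primer.
The 3' ends face each other across positions 16–115, giving a 100 bp product.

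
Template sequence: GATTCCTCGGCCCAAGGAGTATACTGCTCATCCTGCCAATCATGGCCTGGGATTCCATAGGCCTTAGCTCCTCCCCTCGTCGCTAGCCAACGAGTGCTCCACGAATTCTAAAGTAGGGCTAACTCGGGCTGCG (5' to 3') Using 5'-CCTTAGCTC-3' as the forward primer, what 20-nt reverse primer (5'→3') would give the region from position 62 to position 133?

5'-CGCAGCCCGAGTTAGCCCTA-3'

The product's 3' end on the top strand is position 133.
The reverse primer anneals to the top strand over positions 114–133, i.e. to TAGGGCTAACTCGGGCTGCG.
Its sequence written 5'→3' is the reverse complement: CGCAGCCCGAGTTAGCCCTA.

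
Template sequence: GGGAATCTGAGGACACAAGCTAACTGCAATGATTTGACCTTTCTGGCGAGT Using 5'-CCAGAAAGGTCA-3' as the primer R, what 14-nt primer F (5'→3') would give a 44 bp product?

5'-GAATCTGAGGACAC-3'

The reverse primer's reverse complement TGACCTTTCTGG matches the template at positions 35–46, so the product ends at position 46.
A 44 bp product then starts at position 46 − 44 + 1 = 3.
The forward primer is identical to the top strand there: GAATCTGAGGACAC.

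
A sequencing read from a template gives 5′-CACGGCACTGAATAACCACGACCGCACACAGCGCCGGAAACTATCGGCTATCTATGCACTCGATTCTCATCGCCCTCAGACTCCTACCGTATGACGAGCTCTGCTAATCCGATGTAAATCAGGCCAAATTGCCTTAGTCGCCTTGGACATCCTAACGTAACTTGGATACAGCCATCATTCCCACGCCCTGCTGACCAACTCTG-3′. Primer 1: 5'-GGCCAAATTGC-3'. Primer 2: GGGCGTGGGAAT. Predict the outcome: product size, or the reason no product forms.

Yes — a 67 bp product.

Primer 1 (GGCCAAATTGC) matches the top strand at positions 122–132; it acts as a forward primer.
Primer 2's reverse complement is ATTCCCACGCCC, matching the top strand at positions 177–188; it acts as a reverse primer.
The 3' ends face each other across positions 122–188, giving a 67 bp product.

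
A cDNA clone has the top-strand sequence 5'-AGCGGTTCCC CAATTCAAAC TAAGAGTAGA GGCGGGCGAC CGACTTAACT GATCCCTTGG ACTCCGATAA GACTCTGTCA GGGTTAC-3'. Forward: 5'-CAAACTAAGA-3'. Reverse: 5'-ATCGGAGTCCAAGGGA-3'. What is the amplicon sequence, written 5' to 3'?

5'-CAAACTAAGAGTAGAGGCGGGCGACCGACTTAACTGATCCCTTGGACTCCGAT-3'

Scanning the template, CAAACTAAGA occurs at positions 16–25; this primer anneals to the bottom strand there with its 3' end pointing downstream.
Taking the reverse complement of ATCGGAGTCCAAGGGA gives TCCCTTGGACTCCGAT, found at positions 53–68 on the template; the primer anneals here to the top strand with its 3' end pointing upstream.
The product is the template from position 16 through 68 (53 bp).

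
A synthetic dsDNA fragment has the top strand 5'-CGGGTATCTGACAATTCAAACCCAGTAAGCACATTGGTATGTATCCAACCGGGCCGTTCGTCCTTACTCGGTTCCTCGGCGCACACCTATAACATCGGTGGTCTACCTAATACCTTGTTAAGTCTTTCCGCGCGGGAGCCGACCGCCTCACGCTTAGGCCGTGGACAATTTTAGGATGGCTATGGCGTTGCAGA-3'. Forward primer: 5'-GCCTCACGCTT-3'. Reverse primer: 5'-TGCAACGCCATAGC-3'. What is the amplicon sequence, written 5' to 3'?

5'-GCCTCACGCTTAGGCCGTGGACAATTTTAGGATGGCTATGGCGTTGCA-3'

Forward primer GCCTCACGCTT is found on the top strand at positions 145–155.
Reverse complement of the reverse primer: GCTATGGCGTTGCA. This occurs on the top strand at positions 179–192.
The product is the template from position 145 through 192 (48 bp).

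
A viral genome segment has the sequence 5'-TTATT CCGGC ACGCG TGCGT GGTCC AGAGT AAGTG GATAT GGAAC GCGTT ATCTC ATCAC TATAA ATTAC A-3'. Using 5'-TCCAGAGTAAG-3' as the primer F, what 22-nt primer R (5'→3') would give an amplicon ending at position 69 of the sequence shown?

The forward primer binds at positions 23–33; the product's 3' end on the top strand is position 69.
The reverse primer anneals to the top strand over positions 48–69, i.e. to GTTATCTCATCACTATAAATTA.
Its sequence written 5'→3' is the reverse complement: TAATTTATAGTGATGAGATAAC.

5'-TAATTTATAGTGATGAGATAAC-3'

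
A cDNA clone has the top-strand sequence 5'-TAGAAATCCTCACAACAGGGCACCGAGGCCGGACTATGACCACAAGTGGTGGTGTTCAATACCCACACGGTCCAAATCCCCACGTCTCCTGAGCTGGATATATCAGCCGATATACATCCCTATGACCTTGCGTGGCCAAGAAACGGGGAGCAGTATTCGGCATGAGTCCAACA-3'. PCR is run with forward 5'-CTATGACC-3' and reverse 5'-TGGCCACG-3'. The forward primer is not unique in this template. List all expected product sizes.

The forward primer CTATGACC matches the top strand at positions 34–41, 120–127.
The reverse primer's reverse complement is CGTGGCCA, matching at positions 131–138.
Each forward site pairs with the reverse site to give a product ending at position 138: sizes 105, 19 bp.

105 bp, 19 bp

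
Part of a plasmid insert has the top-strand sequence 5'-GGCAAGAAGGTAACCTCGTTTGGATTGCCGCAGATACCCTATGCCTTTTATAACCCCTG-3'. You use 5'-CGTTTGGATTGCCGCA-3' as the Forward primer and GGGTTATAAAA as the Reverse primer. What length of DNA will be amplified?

Scanning the template, CGTTTGGATTGCCGCA occurs at positions 17–32; this primer anneals to the bottom strand there with its 3' end pointing downstream.
Taking the reverse complement of GGGTTATAAAA gives TTTTATAACCC, found at positions 46–56 on the template; the primer anneals here to the top strand with its 3' end pointing upstream.
Product length = (reverse-primer end) − (forward-primer start) + 1 = 56 − 17 + 1 = 40 bp.

40 bp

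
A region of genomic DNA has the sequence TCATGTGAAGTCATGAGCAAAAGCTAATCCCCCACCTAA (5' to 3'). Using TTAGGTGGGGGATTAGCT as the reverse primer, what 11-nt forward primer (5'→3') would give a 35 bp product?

The reverse primer's reverse complement AGCTAATCCCCCACCTAA matches the template at positions 22–39, so the product ends at position 39.
A 35 bp product then starts at position 39 − 35 + 1 = 5.
The forward primer is identical to the top strand there: GTGAAGTCATG.

5'-GTGAAGTCATG-3'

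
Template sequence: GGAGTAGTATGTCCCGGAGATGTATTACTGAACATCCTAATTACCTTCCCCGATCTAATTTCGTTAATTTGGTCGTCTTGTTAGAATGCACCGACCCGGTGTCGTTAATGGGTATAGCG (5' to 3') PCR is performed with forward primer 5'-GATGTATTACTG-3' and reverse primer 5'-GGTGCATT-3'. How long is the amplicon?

Forward primer GATGTATTACTG is found on the top strand at positions 19–30.
The reverse primer's reverse complement is AATGCACC, which matches the template at positions 85–92.
Amplicon spans positions 19–92: 74 bp.

74 bp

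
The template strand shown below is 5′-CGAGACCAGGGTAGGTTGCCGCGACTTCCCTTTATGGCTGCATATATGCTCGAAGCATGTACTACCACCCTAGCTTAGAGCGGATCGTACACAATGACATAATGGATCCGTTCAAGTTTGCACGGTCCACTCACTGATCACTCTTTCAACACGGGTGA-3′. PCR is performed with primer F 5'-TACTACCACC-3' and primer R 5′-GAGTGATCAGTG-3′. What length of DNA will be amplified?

84 bp

The forward primer matches the template at positions 60–69.
Taking the reverse complement of GAGTGATCAGTG gives CACTGATCACTC, found at positions 132–143 on the template; the primer anneals here to the top strand with its 3' end pointing upstream.
The product runs from position 60 to position 143, so its length is 143 − 60 + 1 = 84 bp.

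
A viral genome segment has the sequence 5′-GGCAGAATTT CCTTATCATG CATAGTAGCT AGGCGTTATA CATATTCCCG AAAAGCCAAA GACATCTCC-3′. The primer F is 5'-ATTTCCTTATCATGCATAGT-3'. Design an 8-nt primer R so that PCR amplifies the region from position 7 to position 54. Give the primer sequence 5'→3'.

5'-TTTTCGGG-3'

The product's 3' end on the top strand is position 54.
The reverse primer anneals to the top strand over positions 47–54, i.e. to CCCGAAAA.
Its sequence written 5'→3' is the reverse complement: TTTTCGGG.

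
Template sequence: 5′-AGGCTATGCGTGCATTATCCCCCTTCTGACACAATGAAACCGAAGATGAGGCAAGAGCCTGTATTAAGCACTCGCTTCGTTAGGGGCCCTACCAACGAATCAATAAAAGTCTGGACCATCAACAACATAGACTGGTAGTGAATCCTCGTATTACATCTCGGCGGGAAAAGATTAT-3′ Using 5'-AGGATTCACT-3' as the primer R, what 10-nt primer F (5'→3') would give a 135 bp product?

5'-GCATTATCCC-3'

The reverse primer's reverse complement AGTGAATCCT matches the template at positions 137–146, so the product ends at position 146.
A 135 bp product then starts at position 146 − 135 + 1 = 12.
The forward primer is identical to the top strand there: GCATTATCCC.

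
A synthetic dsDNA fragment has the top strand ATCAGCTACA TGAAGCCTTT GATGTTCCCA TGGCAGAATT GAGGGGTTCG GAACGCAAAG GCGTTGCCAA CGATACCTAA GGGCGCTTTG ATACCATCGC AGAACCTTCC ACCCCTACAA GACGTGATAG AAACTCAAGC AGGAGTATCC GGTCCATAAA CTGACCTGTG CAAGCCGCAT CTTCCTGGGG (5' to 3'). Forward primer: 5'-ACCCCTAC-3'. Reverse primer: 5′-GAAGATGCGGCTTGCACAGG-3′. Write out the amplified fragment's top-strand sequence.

5'-ACCCCTACAAGACGTGATAGAAACTCAAGCAGGAGTATCCGGTCCATAAACTGACCTGTGCAAGCCGCATCTTC-3'

Scanning the template, ACCCCTAC occurs at positions 111–118; this primer anneals to the bottom strand there with its 3' end pointing downstream.
Reverse complement of the reverse primer: CCTGTGCAAGCCGCATCTTC. This occurs on the top strand at positions 165–184.
The product is the template from position 111 through 184 (74 bp).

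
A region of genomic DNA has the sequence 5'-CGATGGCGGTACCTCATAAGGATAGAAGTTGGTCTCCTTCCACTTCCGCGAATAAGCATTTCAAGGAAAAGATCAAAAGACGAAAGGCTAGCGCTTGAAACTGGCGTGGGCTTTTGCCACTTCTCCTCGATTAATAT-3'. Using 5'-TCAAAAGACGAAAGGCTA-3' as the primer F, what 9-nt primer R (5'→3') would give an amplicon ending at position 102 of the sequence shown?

5'-AGTTTCAAG-3'

The forward primer binds at positions 73–90; the product's 3' end on the top strand is position 102.
The reverse primer anneals to the top strand over positions 94–102, i.e. to CTTGAAACT.
Its sequence written 5'→3' is the reverse complement: AGTTTCAAG.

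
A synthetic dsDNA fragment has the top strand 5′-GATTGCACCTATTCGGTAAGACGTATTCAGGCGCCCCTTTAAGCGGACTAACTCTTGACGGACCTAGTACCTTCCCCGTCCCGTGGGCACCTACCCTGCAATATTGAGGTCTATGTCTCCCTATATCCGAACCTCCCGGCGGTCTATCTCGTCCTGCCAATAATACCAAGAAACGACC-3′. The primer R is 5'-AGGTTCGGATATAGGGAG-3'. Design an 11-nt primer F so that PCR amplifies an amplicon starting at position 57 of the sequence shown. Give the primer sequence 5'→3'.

The reverse primer's reverse complement CTCCCTATATCCGAACCT matches the template at positions 117–134; the product starts at position 57.
The forward primer is identical to the top strand over positions 57–67: GACGGACCTAG.

5'-GACGGACCTAG-3'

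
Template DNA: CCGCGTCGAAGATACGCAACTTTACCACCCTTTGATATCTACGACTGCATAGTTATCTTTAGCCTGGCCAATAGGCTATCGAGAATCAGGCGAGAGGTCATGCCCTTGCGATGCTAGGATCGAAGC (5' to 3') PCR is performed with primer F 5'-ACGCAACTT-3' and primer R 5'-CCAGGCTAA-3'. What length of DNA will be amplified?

54 bp

The forward primer matches the template at positions 14–22.
Taking the reverse complement of CCAGGCTAA gives TTAGCCTGG, found at positions 59–67 on the template; the primer anneals here to the top strand with its 3' end pointing upstream.
Amplicon spans positions 14–67: 54 bp.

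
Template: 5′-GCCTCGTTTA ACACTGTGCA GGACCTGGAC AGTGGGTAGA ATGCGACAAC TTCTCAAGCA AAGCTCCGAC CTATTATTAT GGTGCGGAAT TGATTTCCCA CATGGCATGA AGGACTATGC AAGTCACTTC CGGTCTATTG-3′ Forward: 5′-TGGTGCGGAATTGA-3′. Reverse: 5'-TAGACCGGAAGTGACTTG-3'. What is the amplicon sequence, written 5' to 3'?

5'-TGGTGCGGAATTGATTTCCCACATGGCATGAAGGACTATGCAAGTCACTTCCGGTCTA-3'

The forward primer matches the template at positions 80–93.
Taking the reverse complement of TAGACCGGAAGTGACTTG gives CAAGTCACTTCCGGTCTA, found at positions 120–137 on the template; the primer anneals here to the top strand with its 3' end pointing upstream.
The product is the template from position 80 through 137 (58 bp).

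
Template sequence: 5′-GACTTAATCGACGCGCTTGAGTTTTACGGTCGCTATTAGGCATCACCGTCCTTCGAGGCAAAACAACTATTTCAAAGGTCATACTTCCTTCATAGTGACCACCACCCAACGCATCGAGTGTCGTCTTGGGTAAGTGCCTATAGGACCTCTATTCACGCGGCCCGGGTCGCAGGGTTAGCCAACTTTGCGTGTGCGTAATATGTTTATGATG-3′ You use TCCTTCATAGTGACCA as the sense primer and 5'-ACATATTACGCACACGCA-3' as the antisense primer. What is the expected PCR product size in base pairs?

118 bp

The forward primer matches the template at positions 86–101.
The reverse primer's reverse complement is TGCGTGTGCGTAATATGT, which matches the template at positions 186–203.
Product length = (reverse-primer end) − (forward-primer start) + 1 = 203 − 86 + 1 = 118 bp.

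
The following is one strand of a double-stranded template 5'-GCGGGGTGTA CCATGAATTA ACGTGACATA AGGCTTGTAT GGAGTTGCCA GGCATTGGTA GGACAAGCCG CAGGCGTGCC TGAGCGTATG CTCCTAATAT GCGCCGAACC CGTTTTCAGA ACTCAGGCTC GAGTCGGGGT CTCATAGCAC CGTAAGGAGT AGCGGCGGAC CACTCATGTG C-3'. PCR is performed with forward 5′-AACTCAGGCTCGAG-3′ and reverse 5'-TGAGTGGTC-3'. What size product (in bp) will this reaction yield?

The forward primer matches the template at positions 120–133.
Reverse complement of the reverse primer: GACCACTCA. This occurs on the top strand at positions 168–176.
The product runs from position 120 to position 176, so its length is 176 − 120 + 1 = 57 bp.

57 bp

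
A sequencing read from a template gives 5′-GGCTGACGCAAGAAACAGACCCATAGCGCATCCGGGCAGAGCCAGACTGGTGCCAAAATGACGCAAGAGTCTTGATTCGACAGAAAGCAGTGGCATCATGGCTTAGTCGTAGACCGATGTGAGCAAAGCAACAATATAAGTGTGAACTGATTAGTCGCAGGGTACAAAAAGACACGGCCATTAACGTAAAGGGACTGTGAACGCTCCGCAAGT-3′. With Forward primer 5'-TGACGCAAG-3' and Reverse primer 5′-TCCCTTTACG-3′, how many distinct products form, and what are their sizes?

The forward primer TGACGCAAG matches the top strand at positions 4–12, 59–67.
The reverse primer's reverse complement is CGTAAAGGGA, matching at positions 185–194.
Each forward site pairs with the reverse site to give a product ending at position 194: sizes 191, 136 bp.

Two products: 191 bp, 136 bp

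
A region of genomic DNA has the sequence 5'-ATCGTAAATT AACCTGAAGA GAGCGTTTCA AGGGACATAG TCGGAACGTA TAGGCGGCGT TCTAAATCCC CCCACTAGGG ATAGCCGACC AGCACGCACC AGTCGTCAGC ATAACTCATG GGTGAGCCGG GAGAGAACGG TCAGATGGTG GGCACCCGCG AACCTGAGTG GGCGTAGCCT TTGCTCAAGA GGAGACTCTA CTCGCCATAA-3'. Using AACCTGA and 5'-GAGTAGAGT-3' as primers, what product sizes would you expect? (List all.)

The forward primer AACCTGA matches the top strand at positions 11–17, 161–167.
The reverse primer's reverse complement is ACTCTACTC, matching at positions 195–203.
Each forward site pairs with the reverse site to give a product ending at position 203: sizes 193, 43 bp.

193 bp, 43 bp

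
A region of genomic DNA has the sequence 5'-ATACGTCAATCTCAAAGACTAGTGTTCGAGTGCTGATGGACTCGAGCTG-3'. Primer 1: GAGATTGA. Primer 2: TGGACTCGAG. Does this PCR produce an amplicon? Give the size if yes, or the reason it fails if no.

Primer 1 (GAGATTGA) has reverse complement TCAATCTC, which matches the top strand at positions 6–13; primer 1 anneals to the top strand there with its 3' end pointing upstream toward position 6.
Primer 2 (TGGACTCGAG) matches the top strand directly at positions 37–46; it anneals to the bottom strand with its 3' end pointing downstream toward position 46.
The 3' ends diverge (primer 1 extends toward position 1, primer 2 toward position 49), so the primers never converge on a shared product.

No product — the primers' 3' ends point away from each other.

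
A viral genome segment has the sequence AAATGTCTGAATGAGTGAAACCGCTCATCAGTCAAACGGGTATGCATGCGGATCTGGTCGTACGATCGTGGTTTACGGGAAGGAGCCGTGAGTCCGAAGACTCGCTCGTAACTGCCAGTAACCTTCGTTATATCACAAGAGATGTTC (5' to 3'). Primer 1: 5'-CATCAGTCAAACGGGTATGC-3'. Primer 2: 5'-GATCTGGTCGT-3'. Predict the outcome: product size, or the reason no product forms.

Primer 1 (CATCAGTCAAACGGGTATGC) matches the top strand at positions 26–45 (3' end points downstream).
Primer 2 (GATCTGGTCGT) also matches the top strand directly, at positions 51–61 — its reverse complement ACGACCAGATC is not present.
Both primers anneal to the bottom strand with 3' ends pointing the same way, so neither can prime synthesis back toward the other.

No product — both primers anneal to the same strand and extend in the same direction.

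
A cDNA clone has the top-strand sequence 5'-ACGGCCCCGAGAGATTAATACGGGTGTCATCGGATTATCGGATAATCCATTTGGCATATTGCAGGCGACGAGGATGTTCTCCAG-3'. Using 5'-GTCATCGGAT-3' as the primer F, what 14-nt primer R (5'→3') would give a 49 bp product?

The forward primer binds at positions 26–35, so a 49 bp product ends at position 26 + 49 − 1 = 74.
The reverse primer anneals to the top strand over positions 61–74, i.e. to GCAGGCGACGAGGA.
Its sequence written 5'→3' is the reverse complement: TCCTCGTCGCCTGC.

5'-TCCTCGTCGCCTGC-3'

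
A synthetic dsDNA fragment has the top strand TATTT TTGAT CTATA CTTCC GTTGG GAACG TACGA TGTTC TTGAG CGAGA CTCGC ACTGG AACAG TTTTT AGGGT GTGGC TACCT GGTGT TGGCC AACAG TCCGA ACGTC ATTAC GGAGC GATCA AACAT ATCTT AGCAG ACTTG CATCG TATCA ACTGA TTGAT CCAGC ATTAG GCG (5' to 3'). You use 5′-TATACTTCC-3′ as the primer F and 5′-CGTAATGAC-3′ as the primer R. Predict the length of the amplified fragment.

Forward primer TATACTTCC is found on the top strand at positions 12–20.
Reverse complement of the reverse primer: GTCATTACG. This occurs on the top strand at positions 108–116.
The product runs from position 12 to position 116, so its length is 116 − 12 + 1 = 105 bp.

105 bp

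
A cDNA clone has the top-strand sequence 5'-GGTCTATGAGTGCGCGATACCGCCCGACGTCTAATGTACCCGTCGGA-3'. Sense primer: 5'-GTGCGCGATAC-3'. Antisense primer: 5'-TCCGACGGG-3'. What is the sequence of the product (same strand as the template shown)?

Forward primer GTGCGCGATAC is found on the top strand at positions 10–20.
Reverse complement of the reverse primer: CCCGTCGGA. This occurs on the top strand at positions 39–47.
The product is the template from position 10 through 47 (38 bp).

5'-GTGCGCGATACCGCCCGACGTCTAATGTACCCGTCGGA-3'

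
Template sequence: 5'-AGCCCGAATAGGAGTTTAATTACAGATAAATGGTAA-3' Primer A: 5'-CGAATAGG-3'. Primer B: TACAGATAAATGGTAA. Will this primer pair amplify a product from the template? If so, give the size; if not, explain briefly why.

Primer A (CGAATAGG) matches the top strand at positions 5–12 (3' end points downstream).
Primer B (TACAGATAAATGGTAA) also matches the top strand directly, at positions 21–36 — its reverse complement TTACCATTTATCTGTA is not present.
Both primers anneal to the bottom strand with 3' ends pointing the same way, so neither can prime synthesis back toward the other.

No product — both primers anneal to the same strand and extend in the same direction.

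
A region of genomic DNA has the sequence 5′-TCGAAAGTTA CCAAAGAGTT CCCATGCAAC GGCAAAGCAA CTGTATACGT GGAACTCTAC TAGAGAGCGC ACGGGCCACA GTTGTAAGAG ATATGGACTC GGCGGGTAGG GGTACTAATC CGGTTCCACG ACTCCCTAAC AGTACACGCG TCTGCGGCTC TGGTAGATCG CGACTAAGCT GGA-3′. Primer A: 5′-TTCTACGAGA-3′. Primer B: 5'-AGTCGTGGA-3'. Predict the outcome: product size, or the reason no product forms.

Primer A (TTCTACGAGA) does not match the top strand, and its reverse complement TCTCGTAGAA does not match either.
With no annealing site for primer A, no amplification occurs.

No product — primer A has no binding site in the template.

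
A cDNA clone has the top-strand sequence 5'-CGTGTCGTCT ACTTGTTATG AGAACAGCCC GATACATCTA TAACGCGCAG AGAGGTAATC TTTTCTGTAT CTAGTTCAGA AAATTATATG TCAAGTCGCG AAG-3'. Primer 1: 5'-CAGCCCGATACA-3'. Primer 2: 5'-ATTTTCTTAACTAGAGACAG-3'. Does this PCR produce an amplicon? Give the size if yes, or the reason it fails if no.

Primer 2 (ATTTTCTTAACTAGAGACAG) does not match the top strand, and its reverse complement CTGTCTCTAGTTAAGAAAAT does not match either.
With no annealing site for primer 2, no amplification occurs.

No product — primer 2 has no binding site in the template.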